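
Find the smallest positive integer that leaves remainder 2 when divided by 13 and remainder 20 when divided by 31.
M = 13 × 31 = 403. M₁ = 31, y₁ ≡ 8 (mod 13). M₂ = 13, y₂ ≡ 12 (mod 31). x = 2×31×8 + 20×13×12 ≡ 392 (mod 403). The smallest positive such number is 392.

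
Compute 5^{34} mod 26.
25

Using successive squaring:
Binary expansion of 34: 100010
Powers of 5 mod 26 (each is the square of the previous):
  5^1 ≡ 5 (mod 26)
  5^2 ≡ 5² = 25 ≡ 25 (mod 26)
  5^4 ≡ 25² = 625 ≡ 1 (mod 26)
  5^8 ≡ 1² = 1 ≡ 1 (mod 26)
  5^16 ≡ 1² = 1 ≡ 1 (mod 26)
  5^32 ≡ 1² = 1 ≡ 1 (mod 26)
34 = 32 + 2, so 5^34 = 5^32 × 5^2 ≡ 1 × 25 (mod 26)
Multiplying step by step:
  1 × 25 = 25 ≡ 25 (mod 26)
Result: 5^34 ≡ 25 (mod 26)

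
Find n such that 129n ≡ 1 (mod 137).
129^(-1) ≡ 17 (mod 137). Verification: 129 × 17 = 2193 ≡ 1 (mod 137)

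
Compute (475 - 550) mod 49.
23

(475 - 550) = -75
-75 mod 49 = 23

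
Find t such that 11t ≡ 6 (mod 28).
26

Since gcd(11, 28) = 1 divides 6, a solution exists.
Multiply both sides by the inverse of 11 mod 28:
  11^(-1) mod 28 = 23
  x ≡ 23 × 6 ≡ 138 ≡ 26 (mod 28)
Verification: 11 × 26 = 286 = 10 × 28 + 6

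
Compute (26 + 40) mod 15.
6

(26 + 40) = 66
66 mod 15 = 6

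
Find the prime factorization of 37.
37

Divide by primes starting from smallest:
37 ÷ 37 = 1

37 = 37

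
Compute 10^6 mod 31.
6 = 4 + 2 (binary 110). Repeated squaring mod 31: 10^1 ≡ 10; 10^2 ≡ 10² = 100 ≡ 7; 10^4 ≡ 7² = 49 ≡ 18. Multiply: 10^6 = 10^4 × 10^2 ≡ 18 × 7 (mod 31): 18 × 7 = 126 ≡ 2. So 10^6 ≡ 2 (mod 31).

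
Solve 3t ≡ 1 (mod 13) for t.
3^(-1) ≡ 9 (mod 13). Verification: 3 × 9 = 27 ≡ 1 (mod 13)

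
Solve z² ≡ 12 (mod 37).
The square roots of 12 mod 37 are 7 and 30. Verify: 7² = 49 ≡ 12 (mod 37)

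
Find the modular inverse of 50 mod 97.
50^(-1) ≡ 33 (mod 97). Verification: 50 × 33 = 1650 ≡ 1 (mod 97)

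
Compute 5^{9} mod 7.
6

Using successive squaring:
Binary expansion of 9: 1001
Powers of 5 mod 7 (each is the square of the previous):
  5^1 ≡ 5 (mod 7)
  5^2 ≡ 5² = 25 ≡ 4 (mod 7)
  5^4 ≡ 4² = 16 ≡ 2 (mod 7)
  5^8 ≡ 2² = 4 ≡ 4 (mod 7)
9 = 8 + 1, so 5^9 = 5^8 × 5^1 ≡ 4 × 5 (mod 7)
Multiplying step by step:
  4 × 5 = 20 ≡ 6 (mod 7)
Result: 5^9 ≡ 6 (mod 7)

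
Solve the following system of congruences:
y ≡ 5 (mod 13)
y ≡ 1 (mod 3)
31

Using the Chinese Remainder Theorem:
M = product of moduli = 39
For equation 1: M_1 = 3, 3 ≡ 3 (mod 13), inverse of 3 mod 13 is 9 (check: 3 × 9 = 27 ≡ 1 (mod 13))
For equation 2: M_2 = 13, 13 ≡ 1 (mod 3), inverse of 13 mod 3 is 1 (check: 1 × 1 = 1 ≡ 1 (mod 3))
Combine: y ≡ Σ r_i×M_i×(M_i⁻¹ mod m_i) = 5×3×9 + 1×13×1 = 135 + 13 = 148
148 mod 39 = 31
y ≡ 31 (mod 39)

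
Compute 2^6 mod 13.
6 = 4 + 2 (binary 110). Repeated squaring mod 13: 2^1 ≡ 2; 2^2 ≡ 2² = 4 ≡ 4; 2^4 ≡ 4² = 16 ≡ 3. Multiply: 2^6 = 2^4 × 2^2 ≡ 3 × 4 (mod 13): 3 × 4 = 12 ≡ 12. So 2^6 ≡ 12 (mod 13).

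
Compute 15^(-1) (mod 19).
14

Using Extended Euclidean Algorithm:
gcd(15, 19) = 1
Bezout coefficients: 15 × -5 + 19 × 4 = 1
So 15 × -5 ≡ 1 (mod 19)
The inverse is -5 mod 19 = 14
Verification: 15 × 14 = 210 = 11 × 19 + 1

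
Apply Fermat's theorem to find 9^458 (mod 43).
By Fermat: 9^{42} ≡ 1 (mod 43). 458 ≡ 38 (mod 42). So 9^{458} ≡ 9^{38} ≡ 31 (mod 43)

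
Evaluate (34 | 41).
(34/41) = 34^{20} mod 41 = -1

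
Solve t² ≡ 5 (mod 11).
The square roots of 5 mod 11 are 4 and 7. Verify: 4² = 16 ≡ 5 (mod 11)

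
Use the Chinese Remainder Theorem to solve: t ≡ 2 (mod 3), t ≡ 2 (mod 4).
M = 3 × 4 = 12. M₁ = 4, y₁ ≡ 1 (mod 3). M₂ = 3, y₂ ≡ 3 (mod 4). t = 2×4×1 + 2×3×3 ≡ 2 (mod 12)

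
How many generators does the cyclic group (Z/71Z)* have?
24

The number of primitive roots modulo p is φ(p-1) = φ(70)
φ(70) = 24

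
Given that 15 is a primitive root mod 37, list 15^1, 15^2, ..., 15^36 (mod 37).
g^1, g^2, ..., g^{36} mod 37: {15, 3, 8, 9, 24, 27, 35, 7, 31, 21, 19, 26, 20, 4, 23, 12, 32, 36, 22, 34, 29, 28, 13, 10, 2, 30, 6, 16, 18, 11, 17, 33, 14, 25, 5, 1}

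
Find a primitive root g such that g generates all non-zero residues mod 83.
p - 1 = 82 has prime divisors 2, 41. h is a primitive root mod 83 iff h^(82/q) ≢ 1 (mod 83) for each such q.
h = 2: 2^41 ≡ 82, 2^2 ≡ 4 (mod 83); none is 1, so 2 has order 82 and is a primitive root.
The smallest primitive root mod 83 is g = 2.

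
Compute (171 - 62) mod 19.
14

(171 - 62) = 109
109 mod 19 = 14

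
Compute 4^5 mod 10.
5 = 4 + 1 (binary 101). Repeated squaring mod 10: 4^1 ≡ 4; 4^2 ≡ 4² = 16 ≡ 6; 4^4 ≡ 6² = 36 ≡ 6. Multiply: 4^5 = 4^4 × 4^1 ≡ 6 × 4 (mod 10): 6 × 4 = 24 ≡ 4. So 4^5 ≡ 4 (mod 10).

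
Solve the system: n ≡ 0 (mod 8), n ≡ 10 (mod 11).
M = 8 × 11 = 88. M₁ = 11, y₁ ≡ 3 (mod 8). M₂ = 8, y₂ ≡ 7 (mod 11). n = 0×11×3 + 10×8×7 ≡ 32 (mod 88)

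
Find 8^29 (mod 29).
Using Fermat: 8^{28} ≡ 1 (mod 29). 29 ≡ 1 (mod 28). So 8^{29} ≡ 8^{1} ≡ 8 (mod 29)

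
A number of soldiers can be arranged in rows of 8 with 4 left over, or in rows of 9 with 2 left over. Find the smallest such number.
M = 8 × 9 = 72. M₁ = 9, y₁ ≡ 1 (mod 8). M₂ = 8, y₂ ≡ 8 (mod 9). x = 4×9×1 + 2×8×8 ≡ 20 (mod 72). The smallest positive such number is 20.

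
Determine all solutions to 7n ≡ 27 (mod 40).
21

Since gcd(7, 40) = 1 divides 27, a solution exists.
Multiply both sides by the inverse of 7 mod 40:
  7^(-1) mod 40 = 23
  x ≡ 23 × 27 ≡ 621 ≡ 21 (mod 40)
Verification: 7 × 21 = 147 = 3 × 40 + 27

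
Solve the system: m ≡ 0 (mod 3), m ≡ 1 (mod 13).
M = 3 × 13 = 39. M₁ = 13, y₁ ≡ 1 (mod 3). M₂ = 3, y₂ ≡ 9 (mod 13). m = 0×13×1 + 1×3×9 ≡ 27 (mod 39)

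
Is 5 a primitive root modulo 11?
No

To verify, check if 5^(10/q) ≢ 1 (mod 11) for each prime divisor q of 10
Divisors of 10 = 10: [1, 2, 5, 10]
  5^(10/2) = 5^5 ≡ 1 (mod 11)
  5^(10/5) = 5^2 ≡ 3 (mod 11)
Conclusion: 5 is not a primitive root modulo 11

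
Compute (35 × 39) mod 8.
5

(35 × 39) = 1365
1365 mod 8 = 5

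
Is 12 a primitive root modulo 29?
No

To verify, check if 12^(28/q) ≢ 1 (mod 29) for each prime divisor q of 28
Divisors of 28 = 28: [1, 2, 4, 7, 14, 28]
  12^(28/2) = 12^14 ≡ 28 (mod 29)
  12^(28/7) = 12^4 ≡ 1 (mod 29)
Conclusion: 12 is not a primitive root modulo 29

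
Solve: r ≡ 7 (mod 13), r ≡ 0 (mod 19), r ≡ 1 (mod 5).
M = 13 × 19 × 5 = 1235. M₁ = 95, y₁ ≡ 10 (mod 13). M₂ = 65, y₂ ≡ 12 (mod 19). M₃ = 247, y₃ ≡ 3 (mod 5). r = 7×95×10 + 0×65×12 + 1×247×3 ≡ 1216 (mod 1235)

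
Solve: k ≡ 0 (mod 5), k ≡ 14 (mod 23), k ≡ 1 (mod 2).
M = 5 × 23 × 2 = 230. M₁ = 46, y₁ ≡ 1 (mod 5). M₂ = 10, y₂ ≡ 7 (mod 23). M₃ = 115, y₃ ≡ 1 (mod 2). k = 0×46×1 + 14×10×7 + 1×115×1 ≡ 175 (mod 230)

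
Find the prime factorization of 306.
2 × 3^2 × 17

Divide by primes starting from smallest:
306 ÷ 2 = 153
153 ÷ 3 = 51
51 ÷ 3 = 17
17 ÷ 17 = 1

306 = 2 × 3^2 × 17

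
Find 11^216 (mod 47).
Using Fermat: 11^{46} ≡ 1 (mod 47). 216 ≡ 32 (mod 46). So 11^{216} ≡ 11^{32} ≡ 9 (mod 47)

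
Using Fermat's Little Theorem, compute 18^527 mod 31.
By Fermat: 18^{30} ≡ 1 (mod 31). 527 ≡ 17 (mod 30). So 18^{527} ≡ 18^{17} ≡ 14 (mod 31)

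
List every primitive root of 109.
Primitive roots mod 109: {6, 10, 11, 13, 14, 18, 24, 30, 37, 39, 40, 42, 44, 47, 50, 51, 52, 53, 56, 57, 58, 59, 62, 65, 67, 69, 70, 72, 79, 85, 91, 95, 96, 98, 99, 103}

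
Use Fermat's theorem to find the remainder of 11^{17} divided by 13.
7

By Fermat's Little Theorem, a^(p-1) ≡ 1 (mod p) for prime p and gcd(a, p) = 1
Here p = 13, so 11^12 ≡ 1 (mod 13)
We can reduce the exponent: 17 mod 12 = 5
So 11^17 ≡ 11^5 (mod 13)
Computing: 11^5 mod 13 = 7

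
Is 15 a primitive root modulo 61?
p - 1 = 60 has prime divisors 2, 3, 5. Check 15^(60/q) mod 61 for each: 15^(60/2) = 15^30 ≡ 1, 15^(60/3) = 15^20 ≡ 47, 15^(60/5) = 15^12 ≡ 58 (mod 61). Since 15^30 ≡ 1 (mod 61), the order of 15 divides 30 (in fact the order is 15) ≠ 60, so it is not a primitive root.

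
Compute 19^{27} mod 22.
13

Using successive squaring:
Binary expansion of 27: 11011
Powers of 19 mod 22 (each is the square of the previous):
  19^1 ≡ 19 (mod 22)
  19^2 ≡ 19² = 361 ≡ 9 (mod 22)
  19^4 ≡ 9² = 81 ≡ 15 (mod 22)
  19^8 ≡ 15² = 225 ≡ 5 (mod 22)
  19^16 ≡ 5² = 25 ≡ 3 (mod 22)
27 = 16 + 8 + 2 + 1, so 19^27 = 19^16 × 19^8 × 19^2 × 19^1 ≡ 3 × 5 × 9 × 19 (mod 22)
Multiplying step by step:
  3 × 5 = 15 ≡ 15 (mod 22)
  15 × 9 = 135 ≡ 3 (mod 22)
  3 × 19 = 57 ≡ 13 (mod 22)
Result: 19^27 ≡ 13 (mod 22)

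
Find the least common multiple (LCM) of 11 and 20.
220

First find GCD(11, 20) using the Euclidean algorithm:
11 = 0 × 20 + 11
20 = 1 × 11 + 9
11 = 1 × 9 + 2
9 = 4 × 2 + 1
2 = 2 × 1 + 0
GCD(11, 20) = 1

LCM formula: LCM(a, b) = (a × b) / GCD(a, b)
LCM(11, 20) = (11 × 20) / 1
LCM(11, 20) = 220 / 1
LCM(11, 20) = 220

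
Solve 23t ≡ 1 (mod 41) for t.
25

Using Extended Euclidean Algorithm:
gcd(23, 41) = 1
Bezout coefficients: 23 × -16 + 41 × 9 = 1
So 23 × -16 ≡ 1 (mod 41)
The inverse is -16 mod 41 = 25
Verification: 23 × 25 = 575 = 14 × 41 + 1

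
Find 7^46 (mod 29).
Using Fermat: 7^{28} ≡ 1 (mod 29). 46 ≡ 18 (mod 28). So 7^{46} ≡ 7^{18} ≡ 23 (mod 29)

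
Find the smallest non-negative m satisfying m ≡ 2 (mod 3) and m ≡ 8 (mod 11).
M = 3 × 11 = 33. M₁ = 11, y₁ ≡ 2 (mod 3). M₂ = 3, y₂ ≡ 4 (mod 11). m = 2×11×2 + 8×3×4 ≡ 8 (mod 33)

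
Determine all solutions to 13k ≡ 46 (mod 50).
42

Since gcd(13, 50) = 1 divides 46, a solution exists.
Multiply both sides by the inverse of 13 mod 50:
  13^(-1) mod 50 = 27
  x ≡ 27 × 46 ≡ 1242 ≡ 42 (mod 50)
Verification: 13 × 42 = 546 = 10 × 50 + 46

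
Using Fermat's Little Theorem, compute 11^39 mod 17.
By Fermat: 11^{16} ≡ 1 (mod 17). 39 = 2×16 + 7. So 11^{39} ≡ 11^{7} ≡ 3 (mod 17)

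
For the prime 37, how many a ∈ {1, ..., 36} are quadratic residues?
For prime 37, there are (p-1)/2 = (37-1)/2 = 18 quadratic residues (excluding 0).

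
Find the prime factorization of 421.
421

Divide by primes starting from smallest:
421 ÷ 421 = 1

421 = 421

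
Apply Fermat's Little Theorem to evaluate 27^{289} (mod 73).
27

By Fermat's Little Theorem, a^(p-1) ≡ 1 (mod p) for prime p and gcd(a, p) = 1
Here p = 73, so 27^72 ≡ 1 (mod 73)
We can reduce the exponent: 289 mod 72 = 1
So 27^289 ≡ 27^1 (mod 73)
Computing: 27^1 mod 73 = 27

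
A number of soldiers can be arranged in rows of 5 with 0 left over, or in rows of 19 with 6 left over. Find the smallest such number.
M = 5 × 19 = 95. M₁ = 19, y₁ ≡ 4 (mod 5). M₂ = 5, y₂ ≡ 4 (mod 19). r = 0×19×4 + 6×5×4 ≡ 25 (mod 95). The smallest positive such number is 25.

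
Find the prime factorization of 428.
2^2 × 107

Divide by primes starting from smallest:
428 ÷ 2 = 214
214 ÷ 2 = 107
107 ÷ 107 = 1

428 = 2^2 × 107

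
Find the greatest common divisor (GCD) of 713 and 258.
1

Using the Euclidean algorithm:
713 = 2 × 258 + 197
258 = 1 × 197 + 61
197 = 3 × 61 + 14
61 = 4 × 14 + 5
14 = 2 × 5 + 4
5 = 1 × 4 + 1
4 = 4 × 1 + 0

GCD(713, 258) = 1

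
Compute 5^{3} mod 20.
5

Using successive squaring:
Binary expansion of 3: 11
Powers of 5 mod 20 (each is the square of the previous):
  5^1 ≡ 5 (mod 20)
  5^2 ≡ 5² = 25 ≡ 5 (mod 20)
3 = 2 + 1, so 5^3 = 5^2 × 5^1 ≡ 5 × 5 (mod 20)
Multiplying step by step:
  5 × 5 = 25 ≡ 5 (mod 20)
Result: 5^3 ≡ 5 (mod 20)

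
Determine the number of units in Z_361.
342

Prime factorization: 361 = 19^2
Using the formula φ(n) = n × Π(1 - 1/p) for each prime factor p:
φ(361) = 361 × (1 - 1/19)
φ(361) = 342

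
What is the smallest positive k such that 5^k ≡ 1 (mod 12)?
Powers of 5 mod 12: 5^1≡5, 5^2≡1. Order = 2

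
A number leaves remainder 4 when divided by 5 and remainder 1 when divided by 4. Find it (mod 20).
M = 5 × 4 = 20. M₁ = 4, y₁ ≡ 4 (mod 5). M₂ = 5, y₂ ≡ 1 (mod 4). m = 4×4×4 + 1×5×1 ≡ 9 (mod 20)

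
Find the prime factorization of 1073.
29 × 37

Divide by primes starting from smallest:
1073 ÷ 29 = 37
37 ÷ 37 = 1

1073 = 29 × 37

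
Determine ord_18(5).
Powers of 5 mod 18: 5^1≡5, 5^2≡7, 5^3≡17, 5^4≡13, 5^5≡11, 5^6≡1. Order = 6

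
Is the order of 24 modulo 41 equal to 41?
No, the actual order is 40, not 41.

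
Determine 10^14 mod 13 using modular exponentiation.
Using Fermat: 10^{12} ≡ 1 (mod 13). 14 ≡ 2 (mod 12). So 10^{14} ≡ 10^{2} ≡ 9 (mod 13)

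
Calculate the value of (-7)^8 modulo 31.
(-7) ≡ 24 (mod 31). 8 = 8 (binary 1000). Repeated squaring mod 31: 24^1 ≡ 24; 24^2 ≡ 24² = 576 ≡ 18; 24^4 ≡ 18² = 324 ≡ 14; 24^8 ≡ 14² = 196 ≡ 10. So (-7)^8 ≡ 10 (mod 31).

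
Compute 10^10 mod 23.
10 = 8 + 2 (binary 1010). Repeated squaring mod 23: 10^1 ≡ 10; 10^2 ≡ 10² = 100 ≡ 8; 10^4 ≡ 8² = 64 ≡ 18; 10^8 ≡ 18² = 324 ≡ 2. Multiply: 10^10 = 10^8 × 10^2 ≡ 2 × 8 (mod 23): 2 × 8 = 16 ≡ 16. So 10^10 ≡ 16 (mod 23).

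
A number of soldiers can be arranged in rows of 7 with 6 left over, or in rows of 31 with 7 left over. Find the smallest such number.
M = 7 × 31 = 217. M₁ = 31, y₁ ≡ 5 (mod 7). M₂ = 7, y₂ ≡ 9 (mod 31). z = 6×31×5 + 7×7×9 ≡ 69 (mod 217). The smallest positive such number is 69.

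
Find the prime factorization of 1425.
3 × 5^2 × 19

Divide by primes starting from smallest:
1425 ÷ 3 = 475
475 ÷ 5 = 95
95 ÷ 5 = 19
19 ÷ 19 = 1

1425 = 3 × 5^2 × 19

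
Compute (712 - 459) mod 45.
28

(712 - 459) = 253
253 mod 45 = 28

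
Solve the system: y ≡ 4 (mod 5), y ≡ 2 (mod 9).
M = 5 × 9 = 45. M₁ = 9, y₁ ≡ 4 (mod 5). M₂ = 5, y₂ ≡ 2 (mod 9). y = 4×9×4 + 2×5×2 ≡ 29 (mod 45)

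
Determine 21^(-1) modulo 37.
21^(-1) ≡ 30 (mod 37). Verification: 21 × 30 = 630 ≡ 1 (mod 37)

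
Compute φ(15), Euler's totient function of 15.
8

Prime factorization: 15 = 3 × 5
Using the formula φ(n) = n × Π(1 - 1/p) for each prime factor p:
φ(15) = 15 × (1 - 1/3) × (1 - 1/5)
φ(15) = 8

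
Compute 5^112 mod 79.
Using Fermat: 5^{78} ≡ 1 (mod 79). 112 ≡ 34 (mod 78). So 5^{112} ≡ 5^{34} ≡ 9 (mod 79)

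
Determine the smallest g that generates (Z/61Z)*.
2

A primitive root g modulo p has order p-1 = 60
Prime divisors of 60: [2, 3, 5]
g is a primitive root iff g^(60/q) ≢ 1 (mod 61) for each prime divisor q
Testing small values:
  g = 2: 2^30 ≡ 60, 2^20 ≡ 47, 2^12 ≡ 9 (mod 61) → none is 1, primitive root!
The smallest primitive root is 2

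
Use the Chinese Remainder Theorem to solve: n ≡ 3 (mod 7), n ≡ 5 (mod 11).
38

Using the Chinese Remainder Theorem:
M = product of moduli = 77
For equation 1: M_1 = 11, 11 ≡ 4 (mod 7), inverse of 11 mod 7 is 2 (check: 4 × 2 = 8 ≡ 1 (mod 7))
For equation 2: M_2 = 7, 7 ≡ 7 (mod 11), inverse of 7 mod 11 is 8 (check: 7 × 8 = 56 ≡ 1 (mod 11))
Combine: n ≡ Σ r_i×M_i×(M_i⁻¹ mod m_i) = 3×11×2 + 5×7×8 = 66 + 280 = 346
346 mod 77 = 38
n ≡ 38 (mod 77)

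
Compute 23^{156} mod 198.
1

Using successive squaring:
Binary expansion of 156: 10011100
Powers of 23 mod 198 (each is the square of the previous):
  23^1 ≡ 23 (mod 198)
  23^2 ≡ 23² = 529 ≡ 133 (mod 198)
  23^4 ≡ 133² = 17689 ≡ 67 (mod 198)
  23^8 ≡ 67² = 4489 ≡ 133 (mod 198)
  23^16 ≡ 133² = 17689 ≡ 67 (mod 198)
  23^32 ≡ 67² = 4489 ≡ 133 (mod 198)
  23^64 ≡ 133² = 17689 ≡ 67 (mod 198)
  23^128 ≡ 67² = 4489 ≡ 133 (mod 198)
156 = 128 + 16 + 8 + 4, so 23^156 = 23^128 × 23^16 × 23^8 × 23^4 ≡ 133 × 67 × 133 × 67 (mod 198)
Multiplying step by step:
  133 × 67 = 8911 ≡ 1 (mod 198)
  1 × 133 = 133 ≡ 133 (mod 198)
  133 × 67 = 8911 ≡ 1 (mod 198)
Result: 23^156 ≡ 1 (mod 198)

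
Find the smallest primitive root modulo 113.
p - 1 = 112 has prime divisors 2, 7. h is a primitive root mod 113 iff h^(112/q) ≢ 1 (mod 113) for each such q.
h = 2: 2^56 ≡ 1, 2^16 ≡ 109 (mod 113); 2^56 ≡ 1, so not a primitive root.
h = 3: 3^56 ≡ 112, 3^16 ≡ 49 (mod 113); none is 1, so 3 has order 112 and is a primitive root.
The smallest primitive root mod 113 is g = 3.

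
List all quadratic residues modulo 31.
QRs mod 31: {1, 2, 4, 5, 7, 8, 9, 10, 14, 16, 18, 19, 20, 25, 28}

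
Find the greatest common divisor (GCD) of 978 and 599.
1

Using the Euclidean algorithm:
978 = 1 × 599 + 379
599 = 1 × 379 + 220
379 = 1 × 220 + 159
220 = 1 × 159 + 61
159 = 2 × 61 + 37
61 = 1 × 37 + 24
37 = 1 × 24 + 13
24 = 1 × 13 + 11
13 = 1 × 11 + 2
11 = 5 × 2 + 1
2 = 2 × 1 + 0

GCD(978, 599) = 1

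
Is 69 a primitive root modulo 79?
No

To verify, check if 69^(78/q) ≢ 1 (mod 79) for each prime divisor q of 78
Divisors of 78 = 78: [1, 2, 3, 6, 13, 26, 39, 78]
  69^(78/2) = 69^39 ≡ 78 (mod 79)
  69^(78/3) = 69^26 ≡ 1 (mod 79)
  69^(78/13) = 69^6 ≡ 18 (mod 79)
Conclusion: 69 is not a primitive root modulo 79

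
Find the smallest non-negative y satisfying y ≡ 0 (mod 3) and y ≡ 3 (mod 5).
M = 3 × 5 = 15. M₁ = 5, y₁ ≡ 2 (mod 3). M₂ = 3, y₂ ≡ 2 (mod 5). y = 0×5×2 + 3×3×2 ≡ 3 (mod 15)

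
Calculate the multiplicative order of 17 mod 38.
Powers of 17 mod 38: 17^1≡17, 17^2≡23, 17^3≡11, 17^4≡35, 17^5≡25, 17^6≡7, 17^7≡5, 17^8≡9, 17^9≡1. Order = 9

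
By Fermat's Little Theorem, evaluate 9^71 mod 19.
By Fermat: 9^{18} ≡ 1 (mod 19). 71 = 3×18 + 17. So 9^{71} ≡ 9^{17} ≡ 17 (mod 19)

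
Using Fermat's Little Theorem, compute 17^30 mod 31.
By Fermat's Little Theorem, 17^{30} ≡ 1 (mod 31) since 31 is prime and gcd(17, 31) = 1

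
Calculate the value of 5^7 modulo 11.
7 = 4 + 2 + 1 (binary 111). Repeated squaring mod 11: 5^1 ≡ 5; 5^2 ≡ 5² = 25 ≡ 3; 5^4 ≡ 3² = 9 ≡ 9. Multiply: 5^7 = 5^4 × 5^2 × 5^1 ≡ 9 × 3 × 5 (mod 11): 9 × 3 = 27 ≡ 5; 5 × 5 = 25 ≡ 3. So 5^7 ≡ 3 (mod 11).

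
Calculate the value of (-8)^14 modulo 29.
Using repeated squaring. (-8) ≡ 21 (mod 29). 14 = 8 + 4 + 2 (binary 1110). Repeated squaring mod 29: 21^1 ≡ 21; 21^2 ≡ 21² = 441 ≡ 6; 21^4 ≡ 6² = 36 ≡ 7; 21^8 ≡ 7² = 49 ≡ 20. Multiply: (-8)^14 ≡ 21^8 × 21^4 × 21^2 ≡ 20 × 7 × 6 (mod 29): 20 × 7 = 140 ≡ 24; 24 × 6 = 144 ≡ 28. So (-8)^14 ≡ 28 (mod 29).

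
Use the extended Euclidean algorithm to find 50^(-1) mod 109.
Extended GCD: 50(24) + 109(-11) = 1. So 50^(-1) ≡ 24 ≡ 24 (mod 109). Verify: 50 × 24 = 1200 ≡ 1 (mod 109)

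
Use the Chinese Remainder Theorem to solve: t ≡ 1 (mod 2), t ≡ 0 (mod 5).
M = 2 × 5 = 10. M₁ = 5, y₁ ≡ 1 (mod 2). M₂ = 2, y₂ ≡ 3 (mod 5). t = 1×5×1 + 0×2×3 ≡ 5 (mod 10)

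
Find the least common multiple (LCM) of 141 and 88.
12408

First find GCD(141, 88) using the Euclidean algorithm:
141 = 1 × 88 + 53
88 = 1 × 53 + 35
53 = 1 × 35 + 18
35 = 1 × 18 + 17
18 = 1 × 17 + 1
17 = 17 × 1 + 0
GCD(141, 88) = 1

LCM formula: LCM(a, b) = (a × b) / GCD(a, b)
LCM(141, 88) = (141 × 88) / 1
LCM(141, 88) = 12408 / 1
LCM(141, 88) = 12408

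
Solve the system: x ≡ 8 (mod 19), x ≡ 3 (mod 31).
M = 19 × 31 = 589. M₁ = 31, y₁ ≡ 8 (mod 19). M₂ = 19, y₂ ≡ 18 (mod 31). x = 8×31×8 + 3×19×18 ≡ 65 (mod 589)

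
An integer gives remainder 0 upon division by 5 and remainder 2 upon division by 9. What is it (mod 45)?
M = 5 × 9 = 45. M₁ = 9, y₁ ≡ 4 (mod 5). M₂ = 5, y₂ ≡ 2 (mod 9). x = 0×9×4 + 2×5×2 ≡ 20 (mod 45). The smallest positive such number is 20.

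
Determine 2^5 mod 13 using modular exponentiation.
5 = 4 + 1 (binary 101). Repeated squaring mod 13: 2^1 ≡ 2; 2^2 ≡ 2² = 4 ≡ 4; 2^4 ≡ 4² = 16 ≡ 3. Multiply: 2^5 = 2^4 × 2^1 ≡ 3 × 2 (mod 13): 3 × 2 = 6 ≡ 6. So 2^5 ≡ 6 (mod 13).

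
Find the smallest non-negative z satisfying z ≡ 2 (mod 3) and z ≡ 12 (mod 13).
M = 3 × 13 = 39. M₁ = 13, y₁ ≡ 1 (mod 3). M₂ = 3, y₂ ≡ 9 (mod 13). z = 2×13×1 + 12×3×9 ≡ 38 (mod 39)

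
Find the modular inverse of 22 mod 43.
22^(-1) ≡ 2 (mod 43). Verification: 22 × 2 = 44 ≡ 1 (mod 43)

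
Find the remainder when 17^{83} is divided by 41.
By Fermat: 17^{40} ≡ 1 (mod 41). 83 = 2×40 + 3. So 17^{83} ≡ 17^{3} ≡ 34 (mod 41)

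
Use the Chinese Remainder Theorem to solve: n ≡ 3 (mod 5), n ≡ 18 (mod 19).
18

Using the Chinese Remainder Theorem:
M = product of moduli = 95
For equation 1: M_1 = 19, 19 ≡ 4 (mod 5), inverse of 19 mod 5 is 4 (check: 4 × 4 = 16 ≡ 1 (mod 5))
For equation 2: M_2 = 5, 5 ≡ 5 (mod 19), inverse of 5 mod 19 is 4 (check: 5 × 4 = 20 ≡ 1 (mod 19))
Combine: n ≡ Σ r_i×M_i×(M_i⁻¹ mod m_i) = 3×19×4 + 18×5×4 = 228 + 360 = 588
588 mod 95 = 18
n ≡ 18 (mod 95)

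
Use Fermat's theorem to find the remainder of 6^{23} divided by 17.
14

By Fermat's Little Theorem, a^(p-1) ≡ 1 (mod p) for prime p and gcd(a, p) = 1
Here p = 17, so 6^16 ≡ 1 (mod 17)
We can reduce the exponent: 23 mod 16 = 7
So 6^23 ≡ 6^7 (mod 17)
Computing: 6^7 mod 17 = 14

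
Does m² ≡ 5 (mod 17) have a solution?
By Euler's criterion: 5^{8} ≡ 16 (mod 17). Since this equals -1 (≡ 16), 5 is not a QR.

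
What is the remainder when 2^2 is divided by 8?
2 = 2 (binary 10). Repeated squaring mod 8: 2^1 ≡ 2; 2^2 ≡ 2² = 4 ≡ 4. So 2^2 ≡ 4 (mod 8).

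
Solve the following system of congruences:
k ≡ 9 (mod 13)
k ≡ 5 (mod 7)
61

Using the Chinese Remainder Theorem:
M = product of moduli = 91
For equation 1: M_1 = 7, 7 ≡ 7 (mod 13), inverse of 7 mod 13 is 2 (check: 7 × 2 = 14 ≡ 1 (mod 13))
For equation 2: M_2 = 13, 13 ≡ 6 (mod 7), inverse of 13 mod 7 is 6 (check: 6 × 6 = 36 ≡ 1 (mod 7))
Combine: k ≡ Σ r_i×M_i×(M_i⁻¹ mod m_i) = 9×7×2 + 5×13×6 = 126 + 390 = 516
516 mod 91 = 61
k ≡ 61 (mod 91)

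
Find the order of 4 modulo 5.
Powers of 4 mod 5: 4^1≡4, 4^2≡1. Order = 2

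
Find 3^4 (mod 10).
4 = 4 (binary 100). Repeated squaring mod 10: 3^1 ≡ 3; 3^2 ≡ 3² = 9 ≡ 9; 3^4 ≡ 9² = 81 ≡ 1. So 3^4 ≡ 1 (mod 10).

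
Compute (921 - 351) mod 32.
26

(921 - 351) = 570
570 mod 32 = 26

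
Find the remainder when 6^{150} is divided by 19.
By Fermat: 6^{18} ≡ 1 (mod 19). 150 = 8×18 + 6. So 6^{150} ≡ 6^{6} ≡ 11 (mod 19)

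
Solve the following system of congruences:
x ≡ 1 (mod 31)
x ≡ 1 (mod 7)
1

Using the Chinese Remainder Theorem:
M = product of moduli = 217
For equation 1: M_1 = 7, 7 ≡ 7 (mod 31), inverse of 7 mod 31 is 9 (check: 7 × 9 = 63 ≡ 1 (mod 31))
For equation 2: M_2 = 31, 31 ≡ 3 (mod 7), inverse of 31 mod 7 is 5 (check: 3 × 5 = 15 ≡ 1 (mod 7))
Combine: x ≡ Σ r_i×M_i×(M_i⁻¹ mod m_i) = 1×7×9 + 1×31×5 = 63 + 155 = 218
218 mod 217 = 1
x ≡ 1 (mod 217)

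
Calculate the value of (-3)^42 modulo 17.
Using Fermat: (-3)^{16} ≡ 1 (mod 17). 42 ≡ 10 (mod 16). So (-3)^{42} ≡ (-3)^{10} ≡ 8 (mod 17)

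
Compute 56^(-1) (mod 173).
56^(-1) ≡ 34 (mod 173). Verification: 56 × 34 = 1904 ≡ 1 (mod 173)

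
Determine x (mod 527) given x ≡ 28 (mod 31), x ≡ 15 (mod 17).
338

Using the Chinese Remainder Theorem:
M = product of moduli = 527
For equation 1: M_1 = 17, 17 ≡ 17 (mod 31), inverse of 17 mod 31 is 11 (check: 17 × 11 = 187 ≡ 1 (mod 31))
For equation 2: M_2 = 31, 31 ≡ 14 (mod 17), inverse of 31 mod 17 is 11 (check: 14 × 11 = 154 ≡ 1 (mod 17))
Combine: x ≡ Σ r_i×M_i×(M_i⁻¹ mod m_i) = 28×17×11 + 15×31×11 = 5236 + 5115 = 10351
10351 mod 527 = 338
x ≡ 338 (mod 527)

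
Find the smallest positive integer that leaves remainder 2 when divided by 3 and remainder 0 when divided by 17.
M = 3 × 17 = 51. M₁ = 17, y₁ ≡ 2 (mod 3). M₂ = 3, y₂ ≡ 6 (mod 17). z = 2×17×2 + 0×3×6 ≡ 17 (mod 51). The smallest positive such number is 17.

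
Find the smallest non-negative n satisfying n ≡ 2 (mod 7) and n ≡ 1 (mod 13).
M = 7 × 13 = 91. M₁ = 13, y₁ ≡ 6 (mod 7). M₂ = 7, y₂ ≡ 2 (mod 13). n = 2×13×6 + 1×7×2 ≡ 79 (mod 91)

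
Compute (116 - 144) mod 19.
10

(116 - 144) = -28
-28 mod 19 = 10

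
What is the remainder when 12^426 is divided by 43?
Using Fermat: 12^{42} ≡ 1 (mod 43). 426 ≡ 6 (mod 42). So 12^{426} ≡ 12^{6} ≡ 21 (mod 43)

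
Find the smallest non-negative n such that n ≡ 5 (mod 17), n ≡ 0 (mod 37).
481

Using the Chinese Remainder Theorem:
M = product of moduli = 629
For equation 1: M_1 = 37, 37 ≡ 3 (mod 17), inverse of 37 mod 17 is 6 (check: 3 × 6 = 18 ≡ 1 (mod 17))
For equation 2: M_2 = 17, 17 ≡ 17 (mod 37), inverse of 17 mod 37 is 24 (check: 17 × 24 = 408 ≡ 1 (mod 37))
Combine: n ≡ Σ r_i×M_i×(M_i⁻¹ mod m_i) = 5×37×6 + 0×17×24 = 1110 + 0 = 1110
1110 mod 629 = 481
n ≡ 481 (mod 629)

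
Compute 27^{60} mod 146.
1

Using successive squaring:
Binary expansion of 60: 111100
Powers of 27 mod 146 (each is the square of the previous):
  27^1 ≡ 27 (mod 146)
  27^2 ≡ 27² = 729 ≡ 145 (mod 146)
  27^4 ≡ 145² = 21025 ≡ 1 (mod 146)
  27^8 ≡ 1² = 1 ≡ 1 (mod 146)
  27^16 ≡ 1² = 1 ≡ 1 (mod 146)
  27^32 ≡ 1² = 1 ≡ 1 (mod 146)
60 = 32 + 16 + 8 + 4, so 27^60 = 27^32 × 27^16 × 27^8 × 27^4 ≡ 1 × 1 × 1 × 1 (mod 146)
Multiplying step by step:
  1 × 1 = 1 ≡ 1 (mod 146)
  1 × 1 = 1 ≡ 1 (mod 146)
  1 × 1 = 1 ≡ 1 (mod 146)
Result: 27^60 ≡ 1 (mod 146)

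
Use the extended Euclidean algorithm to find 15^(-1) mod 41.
Extended GCD: 15(11) + 41(-4) = 1. So 15^(-1) ≡ 11 ≡ 11 (mod 41). Verify: 15 × 11 = 165 ≡ 1 (mod 41)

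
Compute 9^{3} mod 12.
9

Using successive squaring:
Binary expansion of 3: 11
Powers of 9 mod 12 (each is the square of the previous):
  9^1 ≡ 9 (mod 12)
  9^2 ≡ 9² = 81 ≡ 9 (mod 12)
3 = 2 + 1, so 9^3 = 9^2 × 9^1 ≡ 9 × 9 (mod 12)
Multiplying step by step:
  9 × 9 = 81 ≡ 9 (mod 12)
Result: 9^3 ≡ 9 (mod 12)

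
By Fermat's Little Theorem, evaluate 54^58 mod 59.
By Fermat's Little Theorem, 54^{58} ≡ 1 (mod 59) since 59 is prime and gcd(54, 59) = 1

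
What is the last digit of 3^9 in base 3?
3 ≡ 0 (mod 3). 9 = 8 + 1 (binary 1001). Repeated squaring mod 3: 0^1 ≡ 0; 0^2 ≡ 0² = 0 ≡ 0; 0^4 ≡ 0² = 0 ≡ 0; 0^8 ≡ 0² = 0 ≡ 0. Multiply: 3^9 ≡ 0^8 × 0^1 ≡ 0 × 0 (mod 3): 0 × 0 = 0 ≡ 0. So 3^9 ≡ 0 (mod 3).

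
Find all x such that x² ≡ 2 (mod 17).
The square roots of 2 mod 17 are 6 and 11. Verify: 6² = 36 ≡ 2 (mod 17)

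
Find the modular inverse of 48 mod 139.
48^(-1) ≡ 84 (mod 139). Verification: 48 × 84 = 4032 ≡ 1 (mod 139)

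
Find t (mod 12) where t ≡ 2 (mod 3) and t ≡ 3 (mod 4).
M = 3 × 4 = 12. M₁ = 4, y₁ ≡ 1 (mod 3). M₂ = 3, y₂ ≡ 3 (mod 4). t = 2×4×1 + 3×3×3 ≡ 11 (mod 12)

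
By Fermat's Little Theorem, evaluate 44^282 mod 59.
By Fermat: 44^{58} ≡ 1 (mod 59). 282 = 4×58 + 50. So 44^{282} ≡ 44^{50} ≡ 46 (mod 59)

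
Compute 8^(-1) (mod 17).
8^(-1) ≡ 15 (mod 17). Verification: 8 × 15 = 120 ≡ 1 (mod 17)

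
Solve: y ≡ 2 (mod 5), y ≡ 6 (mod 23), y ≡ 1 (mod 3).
M = 5 × 23 × 3 = 345. M₁ = 69, y₁ ≡ 4 (mod 5). M₂ = 15, y₂ ≡ 20 (mod 23). M₃ = 115, y₃ ≡ 1 (mod 3). y = 2×69×4 + 6×15×20 + 1×115×1 ≡ 52 (mod 345)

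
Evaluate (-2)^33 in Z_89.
Using repeated squaring. (-2) ≡ 87 (mod 89). 33 = 32 + 1 (binary 100001). Repeated squaring mod 89: 87^1 ≡ 87; 87^2 ≡ 87² = 7569 ≡ 4; 87^4 ≡ 4² = 16 ≡ 16; 87^8 ≡ 16² = 256 ≡ 78; 87^16 ≡ 78² = 6084 ≡ 32; 87^32 ≡ 32² = 1024 ≡ 45. Multiply: (-2)^33 ≡ 87^32 × 87^1 ≡ 45 × 87 (mod 89): 45 × 87 = 3915 ≡ 88. So (-2)^33 ≡ 88 (mod 89).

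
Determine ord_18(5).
Powers of 5 mod 18: 5^1≡5, 5^2≡7, 5^3≡17, 5^4≡13, 5^5≡11, 5^6≡1. Order = 6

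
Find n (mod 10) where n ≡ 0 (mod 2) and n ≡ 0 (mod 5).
M = 2 × 5 = 10. M₁ = 5, y₁ ≡ 1 (mod 2). M₂ = 2, y₂ ≡ 3 (mod 5). n = 0×5×1 + 0×2×3 ≡ 0 (mod 10)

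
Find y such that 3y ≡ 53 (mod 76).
43

Since gcd(3, 76) = 1 divides 53, a solution exists.
Multiply both sides by the inverse of 3 mod 76:
  3^(-1) mod 76 = 51
  x ≡ 51 × 53 ≡ 2703 ≡ 43 (mod 76)
Verification: 3 × 43 = 129 = 1 × 76 + 53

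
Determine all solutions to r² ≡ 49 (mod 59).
The square roots of 49 mod 59 are 7 and 52. Verify: 7² = 49 ≡ 49 (mod 59)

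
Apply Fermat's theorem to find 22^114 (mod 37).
By Fermat: 22^{36} ≡ 1 (mod 37). 114 = 3×36 + 6. So 22^{114} ≡ 22^{6} ≡ 27 (mod 37)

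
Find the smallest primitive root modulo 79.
3

A primitive root g modulo p has order p-1 = 78
Prime divisors of 78: [2, 3, 13]
g is a primitive root iff g^(78/q) ≢ 1 (mod 79) for each prime divisor q
Testing small values:
  g = 2: 2^39 ≡ 1, 2^26 ≡ 23, 2^6 ≡ 64 (mod 79) → 2^39 ≡ 1, not primitive root
  g = 3: 3^39 ≡ 78, 3^26 ≡ 23, 3^6 ≡ 18 (mod 79) → none is 1, primitive root!
The smallest primitive root is 3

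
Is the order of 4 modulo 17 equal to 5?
No, the actual order is 4, not 5.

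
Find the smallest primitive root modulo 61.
2

A primitive root g modulo p has order p-1 = 60
Prime divisors of 60: [2, 3, 5]
g is a primitive root iff g^(60/q) ≢ 1 (mod 61) for each prime divisor q
Testing small values:
  g = 2: 2^30 ≡ 60, 2^20 ≡ 47, 2^12 ≡ 9 (mod 61) → none is 1, primitive root!
The smallest primitive root is 2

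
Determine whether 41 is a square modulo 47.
By Euler's criterion: 41^{23} ≡ 46 (mod 47). Since this equals -1 (≡ 46), 41 is not a QR.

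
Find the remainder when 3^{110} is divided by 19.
By Fermat: 3^{18} ≡ 1 (mod 19). 110 = 6×18 + 2. So 3^{110} ≡ 3^{2} ≡ 9 (mod 19)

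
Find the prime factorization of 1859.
11 × 13^2

Divide by primes starting from smallest:
1859 ÷ 11 = 169
169 ÷ 13 = 13
13 ÷ 13 = 1

1859 = 11 × 13^2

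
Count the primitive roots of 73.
24

The number of primitive roots modulo p is φ(p-1) = φ(72)
φ(72) = 24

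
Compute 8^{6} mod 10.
4

Using successive squaring:
Binary expansion of 6: 110
Powers of 8 mod 10 (each is the square of the previous):
  8^1 ≡ 8 (mod 10)
  8^2 ≡ 8² = 64 ≡ 4 (mod 10)
  8^4 ≡ 4² = 16 ≡ 6 (mod 10)
6 = 4 + 2, so 8^6 = 8^4 × 8^2 ≡ 6 × 4 (mod 10)
Multiplying step by step:
  6 × 4 = 24 ≡ 4 (mod 10)
Result: 8^6 ≡ 4 (mod 10)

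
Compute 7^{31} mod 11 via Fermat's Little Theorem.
7

By Fermat's Little Theorem, a^(p-1) ≡ 1 (mod p) for prime p and gcd(a, p) = 1
Here p = 11, so 7^10 ≡ 1 (mod 11)
We can reduce the exponent: 31 mod 10 = 1
So 7^31 ≡ 7^1 (mod 11)
Computing: 7^1 mod 11 = 7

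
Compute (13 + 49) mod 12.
2

(13 + 49) = 62
62 mod 12 = 2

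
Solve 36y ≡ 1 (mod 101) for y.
87

Using Extended Euclidean Algorithm:
gcd(36, 101) = 1
Bezout coefficients: 36 × -14 + 101 × 5 = 1
So 36 × -14 ≡ 1 (mod 101)
The inverse is -14 mod 101 = 87
Verification: 36 × 87 = 3132 = 31 × 101 + 1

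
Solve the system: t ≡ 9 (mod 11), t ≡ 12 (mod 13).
M = 11 × 13 = 143. M₁ = 13, y₁ ≡ 6 (mod 11). M₂ = 11, y₂ ≡ 6 (mod 13). t = 9×13×6 + 12×11×6 ≡ 64 (mod 143)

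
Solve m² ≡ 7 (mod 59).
The square roots of 7 mod 59 are 19 and 40. Verify: 19² = 361 ≡ 7 (mod 59)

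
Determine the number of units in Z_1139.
1056

Prime factorization: 1139 = 17 × 67
Using the formula φ(n) = n × Π(1 - 1/p) for each prime factor p:
φ(1139) = 1139 × (1 - 1/17) × (1 - 1/67)
φ(1139) = 1056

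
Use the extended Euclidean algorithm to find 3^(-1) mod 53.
Extended GCD: 3(18) + 53(-1) = 1. So 3^(-1) ≡ 18 ≡ 18 (mod 53). Verify: 3 × 18 = 54 ≡ 1 (mod 53)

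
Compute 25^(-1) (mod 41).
25^(-1) ≡ 23 (mod 41). Verification: 25 × 23 = 575 ≡ 1 (mod 41)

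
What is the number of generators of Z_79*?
Number of primitive roots mod 79 = φ(78) = 24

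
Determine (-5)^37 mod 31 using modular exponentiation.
Using Fermat: (-5)^{30} ≡ 1 (mod 31). 37 ≡ 7 (mod 30). So (-5)^{37} ≡ (-5)^{7} ≡ 26 (mod 31)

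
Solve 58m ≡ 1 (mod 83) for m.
58^(-1) ≡ 73 (mod 83). Verification: 58 × 73 = 4234 ≡ 1 (mod 83)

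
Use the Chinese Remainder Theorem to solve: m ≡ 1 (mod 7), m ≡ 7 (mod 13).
M = 7 × 13 = 91. M₁ = 13, y₁ ≡ 6 (mod 7). M₂ = 7, y₂ ≡ 2 (mod 13). m = 1×13×6 + 7×7×2 ≡ 85 (mod 91)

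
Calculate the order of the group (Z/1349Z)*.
1260

Prime factorization: 1349 = 19 × 71
Using the formula φ(n) = n × Π(1 - 1/p) for each prime factor p:
φ(1349) = 1349 × (1 - 1/19) × (1 - 1/71)
φ(1349) = 1260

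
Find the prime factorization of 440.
2^3 × 5 × 11

Divide by primes starting from smallest:
440 ÷ 2 = 220
220 ÷ 2 = 110
110 ÷ 2 = 55
55 ÷ 5 = 11
11 ÷ 11 = 1

440 = 2^3 × 5 × 11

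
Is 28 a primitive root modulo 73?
Yes

To verify, check if 28^(72/q) ≢ 1 (mod 73) for each prime divisor q of 72
Divisors of 72 = 72: [1, 2, 3, 4, 6, 8, 9, 12, 18, 24, 36, 72]
  28^(72/2) = 28^36 ≡ 72 (mod 73)
  28^(72/3) = 28^24 ≡ 8 (mod 73)
Conclusion: 28 is a primitive root modulo 73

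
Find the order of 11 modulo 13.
Powers of 11 mod 13: 11^1≡11, 11^2≡4, 11^3≡5, 11^4≡3, 11^5≡7, 11^6≡12, 11^7≡2, 11^8≡9, 11^9≡8, 11^10≡10, 11^11≡6, 11^12≡1. Order = 12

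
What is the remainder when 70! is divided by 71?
By Wilson's theorem, (70)! ≡ -1 ≡ 70 (mod 71)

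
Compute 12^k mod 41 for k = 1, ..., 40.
g^1, g^2, ..., g^{40} mod 41: {12, 21, 6, 31, 3, 36, 22, 18, 11, 9, 26, 25, 13, 33, 27, 37, 34, 39, 17, 40, 29, 20, 35, 10, 38, 5, 19, 23, 30, 32, 15, 16, 28, 8, 14, 4, 7, 2, 24, 1}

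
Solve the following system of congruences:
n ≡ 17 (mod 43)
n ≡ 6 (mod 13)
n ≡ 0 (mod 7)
1995

Using the Chinese Remainder Theorem:
M = product of moduli = 3913
For equation 1: M_1 = 91, 91 ≡ 5 (mod 43), inverse of 91 mod 43 is 26 (check: 5 × 26 = 130 ≡ 1 (mod 43))
For equation 2: M_2 = 301, 301 ≡ 2 (mod 13), inverse of 301 mod 13 is 7 (check: 2 × 7 = 14 ≡ 1 (mod 13))
For equation 3: M_3 = 559, 559 ≡ 6 (mod 7), inverse of 559 mod 7 is 6 (check: 6 × 6 = 36 ≡ 1 (mod 7))
Combine: n ≡ Σ r_i×M_i×(M_i⁻¹ mod m_i) = 17×91×26 + 6×301×7 + 0×559×6 = 40222 + 12642 + 0 = 52864
52864 mod 3913 = 1995
n ≡ 1995 (mod 3913)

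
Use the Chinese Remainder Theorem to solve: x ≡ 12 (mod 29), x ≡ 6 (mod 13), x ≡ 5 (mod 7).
1839

Using the Chinese Remainder Theorem:
M = product of moduli = 2639
For equation 1: M_1 = 91, 91 ≡ 4 (mod 29), inverse of 91 mod 29 is 22 (check: 4 × 22 = 88 ≡ 1 (mod 29))
For equation 2: M_2 = 203, 203 ≡ 8 (mod 13), inverse of 203 mod 13 is 5 (check: 8 × 5 = 40 ≡ 1 (mod 13))
For equation 3: M_3 = 377, 377 ≡ 6 (mod 7), inverse of 377 mod 7 is 6 (check: 6 × 6 = 36 ≡ 1 (mod 7))
Combine: x ≡ Σ r_i×M_i×(M_i⁻¹ mod m_i) = 12×91×22 + 6×203×5 + 5×377×6 = 24024 + 6090 + 11310 = 41424
41424 mod 2639 = 1839
x ≡ 1839 (mod 2639)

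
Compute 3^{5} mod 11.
1

Using successive squaring:
Binary expansion of 5: 101
Powers of 3 mod 11 (each is the square of the previous):
  3^1 ≡ 3 (mod 11)
  3^2 ≡ 3² = 9 ≡ 9 (mod 11)
  3^4 ≡ 9² = 81 ≡ 4 (mod 11)
5 = 4 + 1, so 3^5 = 3^4 × 3^1 ≡ 4 × 3 (mod 11)
Multiplying step by step:
  4 × 3 = 12 ≡ 1 (mod 11)
Result: 3^5 ≡ 1 (mod 11)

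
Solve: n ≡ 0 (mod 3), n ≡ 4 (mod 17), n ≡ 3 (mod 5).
M = 3 × 17 × 5 = 255. M₁ = 85, y₁ ≡ 1 (mod 3). M₂ = 15, y₂ ≡ 8 (mod 17). M₃ = 51, y₃ ≡ 1 (mod 5). n = 0×85×1 + 4×15×8 + 3×51×1 ≡ 123 (mod 255)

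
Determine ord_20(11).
Powers of 11 mod 20: 11^1≡11, 11^2≡1. Order = 2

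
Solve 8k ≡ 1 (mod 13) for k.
8^(-1) ≡ 5 (mod 13). Verification: 8 × 5 = 40 ≡ 1 (mod 13)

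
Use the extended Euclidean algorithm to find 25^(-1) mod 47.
Extended GCD: 25(-15) + 47(8) = 1. So 25^(-1) ≡ 32 ≡ 32 (mod 47). Verify: 25 × 32 = 800 ≡ 1 (mod 47)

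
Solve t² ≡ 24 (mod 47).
The square roots of 24 mod 47 are 27 and 20. Verify: 27² = 729 ≡ 24 (mod 47)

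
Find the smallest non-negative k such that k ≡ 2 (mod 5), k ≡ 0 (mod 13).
52

Using the Chinese Remainder Theorem:
M = product of moduli = 65
For equation 1: M_1 = 13, 13 ≡ 3 (mod 5), inverse of 13 mod 5 is 2 (check: 3 × 2 = 6 ≡ 1 (mod 5))
For equation 2: M_2 = 5, 5 ≡ 5 (mod 13), inverse of 5 mod 13 is 8 (check: 5 × 8 = 40 ≡ 1 (mod 13))
Combine: k ≡ Σ r_i×M_i×(M_i⁻¹ mod m_i) = 2×13×2 + 0×5×8 = 52 + 0 = 52
52 mod 65 = 52
k ≡ 52 (mod 65)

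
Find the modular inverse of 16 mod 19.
16^(-1) ≡ 6 (mod 19). Verification: 16 × 6 = 96 ≡ 1 (mod 19)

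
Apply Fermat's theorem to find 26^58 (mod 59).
By Fermat's Little Theorem, 26^{58} ≡ 1 (mod 59) since 59 is prime and gcd(26, 59) = 1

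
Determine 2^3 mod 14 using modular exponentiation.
3 = 2 + 1 (binary 11). Repeated squaring mod 14: 2^1 ≡ 2; 2^2 ≡ 2² = 4 ≡ 4. Multiply: 2^3 = 2^2 × 2^1 ≡ 4 × 2 (mod 14): 4 × 2 = 8 ≡ 8. So 2^3 ≡ 8 (mod 14).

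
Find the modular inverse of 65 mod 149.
65^(-1) ≡ 94 (mod 149). Verification: 65 × 94 = 6110 ≡ 1 (mod 149)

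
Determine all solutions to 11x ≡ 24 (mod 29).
18

Since gcd(11, 29) = 1 divides 24, a solution exists.
Multiply both sides by the inverse of 11 mod 29:
  11^(-1) mod 29 = 8
  x ≡ 8 × 24 ≡ 192 ≡ 18 (mod 29)
Verification: 11 × 18 = 198 = 6 × 29 + 24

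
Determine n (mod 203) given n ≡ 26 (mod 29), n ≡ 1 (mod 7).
113

Using the Chinese Remainder Theorem:
M = product of moduli = 203
For equation 1: M_1 = 7, 7 ≡ 7 (mod 29), inverse of 7 mod 29 is 25 (check: 7 × 25 = 175 ≡ 1 (mod 29))
For equation 2: M_2 = 29, 29 ≡ 1 (mod 7), inverse of 29 mod 7 is 1 (check: 1 × 1 = 1 ≡ 1 (mod 7))
Combine: n ≡ Σ r_i×M_i×(M_i⁻¹ mod m_i) = 26×7×25 + 1×29×1 = 4550 + 29 = 4579
4579 mod 203 = 113
n ≡ 113 (mod 203)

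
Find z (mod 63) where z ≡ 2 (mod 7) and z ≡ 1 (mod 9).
M = 7 × 9 = 63. M₁ = 9, y₁ ≡ 4 (mod 7). M₂ = 7, y₂ ≡ 4 (mod 9). z = 2×9×4 + 1×7×4 ≡ 37 (mod 63)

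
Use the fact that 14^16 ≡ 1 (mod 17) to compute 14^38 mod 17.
By Fermat: 14^{16} ≡ 1 (mod 17). 38 = 2×16 + 6. So 14^{38} ≡ 14^{6} ≡ 15 (mod 17)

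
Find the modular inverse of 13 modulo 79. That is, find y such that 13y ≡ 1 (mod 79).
73

Using Extended Euclidean Algorithm:
gcd(13, 79) = 1
Bezout coefficients: 13 × -6 + 79 × 1 = 1
So 13 × -6 ≡ 1 (mod 79)
The inverse is -6 mod 79 = 73
Verification: 13 × 73 = 949 = 12 × 79 + 1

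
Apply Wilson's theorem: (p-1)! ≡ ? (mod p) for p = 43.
By Wilson's theorem, (42)! ≡ -1 ≡ 42 (mod 43)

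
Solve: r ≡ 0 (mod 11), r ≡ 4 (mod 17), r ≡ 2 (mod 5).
M = 11 × 17 × 5 = 935. M₁ = 85, y₁ ≡ 7 (mod 11). M₂ = 55, y₂ ≡ 13 (mod 17). M₃ = 187, y₃ ≡ 3 (mod 5). r = 0×85×7 + 4×55×13 + 2×187×3 ≡ 242 (mod 935)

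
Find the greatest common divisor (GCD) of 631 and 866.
1

Using the Euclidean algorithm:
631 = 0 × 866 + 631
866 = 1 × 631 + 235
631 = 2 × 235 + 161
235 = 1 × 161 + 74
161 = 2 × 74 + 13
74 = 5 × 13 + 9
13 = 1 × 9 + 4
9 = 2 × 4 + 1
4 = 4 × 1 + 0

GCD(631, 866) = 1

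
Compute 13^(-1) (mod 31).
12

Using Extended Euclidean Algorithm:
gcd(13, 31) = 1
Bezout coefficients: 13 × 12 + 31 × -5 = 1
So 13 × 12 ≡ 1 (mod 31)
The inverse is 12 mod 31 = 12
Verification: 13 × 12 = 156 = 5 × 31 + 1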